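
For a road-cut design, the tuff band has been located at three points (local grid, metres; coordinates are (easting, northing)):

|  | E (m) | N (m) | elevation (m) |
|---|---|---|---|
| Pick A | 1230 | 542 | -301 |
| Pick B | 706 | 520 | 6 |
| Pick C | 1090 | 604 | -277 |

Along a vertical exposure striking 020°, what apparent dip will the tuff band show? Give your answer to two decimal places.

Two edge vectors: Pick A→Pick B = (-524, -22, 307), Pick A→Pick C = (-140, 62, 24).
Normal n = (Pick A→Pick B) × (Pick A→Pick C) = (-19562, -30404, -35568).
So ∂z/∂E = −n_x/n_z = −0.54999 and ∂z/∂N = −n_y/n_z = −0.85481.
Unit vector along 020° is (sin 20°, cos 20°) = (0.3420, 0.9397).
Slope in that direction = a·(0.3420) + b·(0.9397) = −0.99137.
Apparent dip = arctan|0.99137| = 44.75° (true dip is 45.5°, so apparent ≤ true as expected).

44.75°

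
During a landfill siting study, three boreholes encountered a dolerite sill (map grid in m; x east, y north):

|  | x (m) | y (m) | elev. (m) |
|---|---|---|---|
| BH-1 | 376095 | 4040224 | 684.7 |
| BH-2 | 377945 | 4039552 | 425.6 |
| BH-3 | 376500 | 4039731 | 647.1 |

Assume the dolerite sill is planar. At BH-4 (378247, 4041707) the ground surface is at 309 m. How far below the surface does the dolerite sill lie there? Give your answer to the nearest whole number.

Two edge vectors: BH-1→BH-2 = (1850, -672, -259.1), BH-1→BH-3 = (405, -493, -37.6).
Normal n = (BH-1→BH-2) × (BH-1→BH-3) = (-102469.1, -35375.5, -639890).
So ∂z/∂x = −n_x/n_z = −0.16013549 and ∂z/∂y = −n_y/n_z = −0.05528372.
Intercept c from BH-1: 684.7 + 60226.16 + 223358.61 = 284269.47.
At (378247, 4041707): z_contact = −60570.8 − 223440.6 + 284269.47 = 258.1 m.
Depth below ground = 309 − 258.1 = 51 m.

51 m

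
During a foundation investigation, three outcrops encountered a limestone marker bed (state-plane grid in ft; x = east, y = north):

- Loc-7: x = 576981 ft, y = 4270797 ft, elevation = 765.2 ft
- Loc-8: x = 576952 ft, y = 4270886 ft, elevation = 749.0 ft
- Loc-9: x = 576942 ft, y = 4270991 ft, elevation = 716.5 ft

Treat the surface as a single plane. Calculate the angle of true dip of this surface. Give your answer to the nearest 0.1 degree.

Let the plane be z = a·x + b·y + c.
Loc-8−Loc-7: −29a + 89b = −16.2;  Loc-9−Loc-7: −39a + 194b = −48.7.
Solving gives a = −0.55290, b = −0.36218.
Gradient magnitude |∇z| = √(a² + b²) = √(0.30570 + 0.13118) = 0.66096.
True dip = arctan(0.66096) = 33.5°, dipping toward ENE (azimuth ≈ 057°).

33.5°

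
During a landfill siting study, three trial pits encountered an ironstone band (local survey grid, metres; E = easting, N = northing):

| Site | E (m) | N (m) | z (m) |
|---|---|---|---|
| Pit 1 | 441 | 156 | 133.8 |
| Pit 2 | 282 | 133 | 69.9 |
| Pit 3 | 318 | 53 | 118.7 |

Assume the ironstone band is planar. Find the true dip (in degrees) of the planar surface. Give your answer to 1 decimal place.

Let the plane be z = a·E + b·N + c.
Pit 2−Pit 1: −159a − 23b = −63.9;  Pit 3−Pit 1: −123a − 103b = −15.1.
Solving gives a = 0.46017, b = −0.40292.
Gradient magnitude |∇z| = √(a² + b²) = √(0.21176 + 0.16235) = 0.61164.
True dip = arctan(0.61164) = 31.5°, dipping toward NW (azimuth ≈ 311°).

31.5°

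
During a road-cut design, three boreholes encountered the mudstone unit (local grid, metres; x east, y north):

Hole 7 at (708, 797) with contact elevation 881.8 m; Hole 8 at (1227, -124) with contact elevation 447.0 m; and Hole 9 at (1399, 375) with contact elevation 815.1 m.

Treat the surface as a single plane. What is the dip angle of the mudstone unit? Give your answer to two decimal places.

Two edge vectors: Hole 7→Hole 8 = (519, -921, -434.8), Hole 7→Hole 9 = (691, -422, -66.7).
Normal n = (Hole 7→Hole 8) × (Hole 7→Hole 9) = (-122054.9, -265829.5, 417393).
So ∂z/∂x = −n_x/n_z = 0.29242 and ∂z/∂y = −n_y/n_z = 0.63688.
Gradient magnitude |∇z| = √(a² + b²) = √(0.08551 + 0.40562) = 0.70080.
True dip = arctan(0.70080) = 35.02°, dipping toward SSW (azimuth ≈ 205°).

35.02°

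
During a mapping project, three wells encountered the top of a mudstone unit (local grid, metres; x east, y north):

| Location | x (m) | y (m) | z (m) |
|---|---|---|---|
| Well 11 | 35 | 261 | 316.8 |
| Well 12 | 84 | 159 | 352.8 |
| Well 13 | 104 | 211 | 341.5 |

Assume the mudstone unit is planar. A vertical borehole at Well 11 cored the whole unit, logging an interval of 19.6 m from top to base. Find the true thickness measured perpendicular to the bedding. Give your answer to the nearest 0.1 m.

18.7 m

Two edge vectors: Well 11→Well 12 = (49, -102, 36), Well 11→Well 13 = (69, -50, 24.7).
Normal n = (Well 11→Well 12) × (Well 11→Well 13) = (-719.4, 1273.7, 4588).
So ∂z/∂x = −n_x/n_z = 0.15680 and ∂z/∂y = −n_y/n_z = −0.27762.
|∇z| = √(a²+b²) = 0.31884, so dip δ = arctan(0.31884) = 17.68°.
True thickness = vertical thickness × cos δ = 19.6 × cos 17.68° = 18.7 m.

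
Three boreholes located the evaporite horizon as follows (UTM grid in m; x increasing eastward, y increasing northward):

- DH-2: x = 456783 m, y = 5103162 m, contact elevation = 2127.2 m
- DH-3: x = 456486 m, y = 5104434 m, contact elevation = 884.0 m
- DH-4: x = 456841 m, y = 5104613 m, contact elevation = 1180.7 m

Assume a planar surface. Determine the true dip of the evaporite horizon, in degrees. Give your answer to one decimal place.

Let the plane be z = a·x + b·y + c.
DH-3−DH-2: −297a + 1272b = −1243.2;  DH-4−DH-2: 58a + 1451b = −946.5.
Solving gives a = 1.18864, b = −0.69982.
Gradient magnitude |∇z| = √(a² + b²) = √(1.41287 + 0.48975) = 1.37936.
True dip = arctan(1.37936) = 54.1°, dipping toward WNW (azimuth ≈ 300°).

54.1°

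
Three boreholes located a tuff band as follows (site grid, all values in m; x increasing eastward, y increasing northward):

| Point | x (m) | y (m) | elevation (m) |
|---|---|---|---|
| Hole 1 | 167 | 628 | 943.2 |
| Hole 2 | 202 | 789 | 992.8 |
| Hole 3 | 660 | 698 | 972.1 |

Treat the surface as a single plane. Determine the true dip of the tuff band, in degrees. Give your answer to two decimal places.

16.97°

Let the plane be z = a·x + b·y + c.
Hole 2−Hole 1: 35a + 161b = 49.6;  Hole 3−Hole 1: 493a + 70b = 28.9.
Solving gives a = 0.01535, b = 0.30474.
Gradient magnitude |∇z| = √(a² + b²) = √(0.00024 + 0.09286) = 0.30512.
True dip = arctan(0.30512) = 16.97°, dipping toward S (azimuth ≈ 183°).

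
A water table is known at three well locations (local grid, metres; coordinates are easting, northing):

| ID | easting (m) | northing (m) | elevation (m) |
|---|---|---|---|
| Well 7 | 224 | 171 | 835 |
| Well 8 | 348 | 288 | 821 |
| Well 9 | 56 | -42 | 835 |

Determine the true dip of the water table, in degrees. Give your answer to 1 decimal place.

Let the plane be z = a·easting + b·northing + c.
Well 8−Well 7: 124a + 117b = −14;  Well 9−Well 7: −168a − 213b = 0.
Solving gives a = −0.44139, b = 0.34813.
Gradient magnitude |∇z| = √(a² + b²) = √(0.19482 + 0.12120) = 0.56216.
True dip = arctan(0.56216) = 29.3°, dipping toward SE (azimuth ≈ 128°).

29.3°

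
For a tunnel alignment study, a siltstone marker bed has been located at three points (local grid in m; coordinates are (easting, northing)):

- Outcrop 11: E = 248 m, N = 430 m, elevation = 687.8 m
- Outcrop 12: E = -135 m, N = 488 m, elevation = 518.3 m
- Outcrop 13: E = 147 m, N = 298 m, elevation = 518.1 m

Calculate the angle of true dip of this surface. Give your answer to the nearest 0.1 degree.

45.6°

Let the plane be z = a·E + b·N + c.
Outcrop 12−Outcrop 11: −383a + 58b = −169.5;  Outcrop 13−Outcrop 11: −101a − 132b = −169.7.
Solving gives a = 0.57107, b = 0.84865.
Gradient magnitude |∇z| = √(a² + b²) = √(0.32613 + 0.72020) = 1.02290.
True dip = arctan(1.02290) = 45.6°, dipping toward SW (azimuth ≈ 214°).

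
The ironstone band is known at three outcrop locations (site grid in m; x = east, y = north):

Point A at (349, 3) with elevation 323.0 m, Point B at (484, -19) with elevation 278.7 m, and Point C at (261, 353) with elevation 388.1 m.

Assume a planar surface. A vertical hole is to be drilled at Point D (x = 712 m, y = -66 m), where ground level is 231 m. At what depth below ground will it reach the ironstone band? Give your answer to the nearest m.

28 m

Let the plane be z = a·x + b·y + c.
Point B−Point A: 135a − 22b = −44.3;  Point C−Point A: −88a + 350b = 65.1.
Solving gives a = −0.31056, b = 0.10792.
Then c = 323 − a·349 − b·3 = 431.06.
At (712, -66): z_contact = −221.1 − 7.1 + 431.06 = 202.8 m.
Depth below ground = 231 − 202.8 = 28 m.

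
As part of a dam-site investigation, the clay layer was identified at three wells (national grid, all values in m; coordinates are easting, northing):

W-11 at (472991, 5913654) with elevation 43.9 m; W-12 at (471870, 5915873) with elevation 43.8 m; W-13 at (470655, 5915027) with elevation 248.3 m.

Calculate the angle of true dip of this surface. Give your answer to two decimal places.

Let the plane be z = a·easting + b·northing + c.
W-12−W-11: −1121a + 2219b = −0.1;  W-13−W-11: −2336a + 1373b = 204.4.
Solving gives a = −0.12449, b = −0.06294.
Gradient magnitude |∇z| = √(a² + b²) = √(0.01550 + 0.00396) = 0.13950.
True dip = arctan(0.13950) = 7.94°, dipping toward ENE (azimuth ≈ 063°).

7.94°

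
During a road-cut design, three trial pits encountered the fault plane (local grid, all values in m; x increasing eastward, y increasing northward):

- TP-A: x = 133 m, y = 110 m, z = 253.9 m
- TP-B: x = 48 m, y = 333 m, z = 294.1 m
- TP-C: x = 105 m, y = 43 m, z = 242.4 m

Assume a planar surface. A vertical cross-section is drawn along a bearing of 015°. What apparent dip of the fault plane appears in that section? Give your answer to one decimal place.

Let the plane be z = a·x + b·y + c.
TP-B−TP-A: −85a + 223b = 40.2;  TP-C−TP-A: −28a − 67b = −11.5.
Solving gives a = −0.01080, b = 0.17615.
Unit vector along 015° is (sin 15°, cos 15°) = (0.2588, 0.9659).
Slope in that direction = a·(0.2588) + b·(0.9659) = 0.16736.
Apparent dip = arctan|0.16736| = 9.5° (true dip is 10.0°, so apparent ≤ true as expected).

9.5°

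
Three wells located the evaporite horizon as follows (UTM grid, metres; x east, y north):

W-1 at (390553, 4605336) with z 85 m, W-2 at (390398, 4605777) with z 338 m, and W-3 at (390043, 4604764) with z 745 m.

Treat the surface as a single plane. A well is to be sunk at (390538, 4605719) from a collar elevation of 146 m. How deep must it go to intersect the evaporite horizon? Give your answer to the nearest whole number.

Let the plane be z = a·x + b·y + c.
W-2−W-1: −155a + 441b = 253;  W-3−W-1: −510a − 572b = 660.
Solving gives a = −1.38972478, b = 0.08524412.
Then c = 85 − a·390553 − b·4605336 = 150268.35.
At (390538, 4605719): z_contact = −542740.3 + 392610.5 + 150268.35 = 138.5 m.
Depth below ground = 146 − 138.5 = 8 m.

8 m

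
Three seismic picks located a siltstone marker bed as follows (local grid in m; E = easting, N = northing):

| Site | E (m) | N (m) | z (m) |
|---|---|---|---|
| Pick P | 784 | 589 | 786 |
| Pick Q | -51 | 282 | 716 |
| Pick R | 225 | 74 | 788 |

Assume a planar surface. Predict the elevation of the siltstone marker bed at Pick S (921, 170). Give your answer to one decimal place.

871.6 m

Let the plane be z = a·E + b·N + c.
Pick Q−Pick P: −835a − 307b = −70;  Pick R−Pick P: −559a − 515b = 2.
Solving gives a = 0.14188, b = −0.15789.
Then c = 786 − a·784 − b·589 = 767.76.
At (921, 170): z = 130.7 − 26.8 + 767.76 = 871.6 m.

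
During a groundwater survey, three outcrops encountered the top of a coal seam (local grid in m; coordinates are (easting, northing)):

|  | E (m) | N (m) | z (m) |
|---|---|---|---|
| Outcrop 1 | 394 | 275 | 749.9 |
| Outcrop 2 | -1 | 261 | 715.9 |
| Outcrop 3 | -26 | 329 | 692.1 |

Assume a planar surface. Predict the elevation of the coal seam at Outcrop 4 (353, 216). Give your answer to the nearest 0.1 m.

764.5 m

Two edge vectors: Outcrop 1→Outcrop 2 = (-395, -14, -34), Outcrop 1→Outcrop 3 = (-420, 54, -57.8).
Normal n = (Outcrop 1→Outcrop 2) × (Outcrop 1→Outcrop 3) = (2645.2, -8551, -27210).
So ∂z/∂E = −n_x/n_z = 0.09721 and ∂z/∂N = −n_y/n_z = −0.31426.
Intercept c from Outcrop 1: 749.9 − 38.30 + 86.42 = 798.02.
At (353, 216): z = 34.3 − 67.9 + 798.02 = 764.5 m.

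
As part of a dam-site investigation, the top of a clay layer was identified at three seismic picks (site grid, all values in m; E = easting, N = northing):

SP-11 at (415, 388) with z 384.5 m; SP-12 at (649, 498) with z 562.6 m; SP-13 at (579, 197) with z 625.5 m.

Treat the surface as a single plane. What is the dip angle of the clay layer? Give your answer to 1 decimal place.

Let the plane be z = a·E + b·N + c.
SP-12−SP-11: 234a + 110b = 178.1;  SP-13−SP-11: 164a − 191b = 241.
Solving gives a = 0.96482, b = −0.43335.
Gradient magnitude |∇z| = √(a² + b²) = √(0.93088 + 0.18779) = 1.05767.
True dip = arctan(1.05767) = 46.6°, dipping toward WNW (azimuth ≈ 294°).

46.6°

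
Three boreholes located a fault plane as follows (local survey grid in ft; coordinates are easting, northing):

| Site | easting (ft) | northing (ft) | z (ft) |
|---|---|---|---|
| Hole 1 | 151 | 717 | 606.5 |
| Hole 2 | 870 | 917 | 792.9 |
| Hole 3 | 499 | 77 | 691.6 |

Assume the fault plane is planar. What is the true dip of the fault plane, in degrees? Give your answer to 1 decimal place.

14.4°

Let the plane be z = a·easting + b·northing + c.
Hole 2−Hole 1: 719a + 200b = 186.4;  Hole 3−Hole 1: 348a − 640b = 85.1.
Solving gives a = 0.25732, b = 0.00695.
Gradient magnitude |∇z| = √(a² + b²) = √(0.06621 + 0.00005) = 0.25741.
True dip = arctan(0.25741) = 14.4°, dipping toward W (azimuth ≈ 268°).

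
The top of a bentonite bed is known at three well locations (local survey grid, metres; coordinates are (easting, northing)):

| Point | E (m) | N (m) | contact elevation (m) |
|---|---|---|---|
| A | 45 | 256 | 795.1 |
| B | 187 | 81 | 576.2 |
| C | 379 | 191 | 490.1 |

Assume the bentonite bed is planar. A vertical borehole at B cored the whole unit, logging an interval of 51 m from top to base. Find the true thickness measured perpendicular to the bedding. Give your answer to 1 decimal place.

Let the plane be z = a·E + b·N + c.
B−A: 142a − 175b = −218.9;  C−A: 334a − 65b = −305.
Solving gives a = −0.79534, b = 0.60550.
|∇z| = √(a²+b²) = 0.99959, so dip δ = arctan(0.99959) = 44.99°.
True thickness = vertical thickness × cos δ = 51 × cos 44.99° = 36.1 m.

36.1 m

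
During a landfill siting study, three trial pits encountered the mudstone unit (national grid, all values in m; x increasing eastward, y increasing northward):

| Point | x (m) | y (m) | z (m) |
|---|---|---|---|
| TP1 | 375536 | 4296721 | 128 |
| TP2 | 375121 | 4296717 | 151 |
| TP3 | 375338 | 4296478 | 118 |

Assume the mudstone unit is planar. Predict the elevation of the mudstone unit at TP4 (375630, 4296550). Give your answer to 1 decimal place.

Two edge vectors: TP1→TP2 = (-415, -4, 23), TP1→TP3 = (-198, -243, -10).
Normal n = (TP1→TP2) × (TP1→TP3) = (5629, -8704, 100053).
So ∂z/∂x = −n_x/n_z = −0.056260182 and ∂z/∂y = −n_y/n_z = 0.086993893.
Intercept c from TP1: 128 + 21127.72 − 373788.49 = −352532.76.
At (375630, 4296550): z = −21133.0 + 373773.6 − 352532.76 = 107.8 m.

107.8 m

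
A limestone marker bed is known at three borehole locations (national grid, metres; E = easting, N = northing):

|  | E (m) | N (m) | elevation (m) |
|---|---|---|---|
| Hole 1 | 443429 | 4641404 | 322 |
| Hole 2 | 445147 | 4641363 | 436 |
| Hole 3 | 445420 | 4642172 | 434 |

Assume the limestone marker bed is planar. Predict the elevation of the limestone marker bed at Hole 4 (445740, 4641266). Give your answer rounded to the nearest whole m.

477 m

Two edge vectors: Hole 1→Hole 2 = (1718, -41, 114), Hole 1→Hole 3 = (1991, 768, 112).
Normal n = (Hole 1→Hole 2) × (Hole 1→Hole 3) = (-92144, 34558, 1401055).
So ∂z/∂E = −n_x/n_z = 0.06576758 and ∂z/∂N = −n_y/n_z = −0.02466570.
Intercept c from Hole 1: 322 − 29163.25 + 114483.47 = 85642.22.
At (445740, 4641266): z = 29315.2 − 114480.1 + 85642.22 = 477.4 m.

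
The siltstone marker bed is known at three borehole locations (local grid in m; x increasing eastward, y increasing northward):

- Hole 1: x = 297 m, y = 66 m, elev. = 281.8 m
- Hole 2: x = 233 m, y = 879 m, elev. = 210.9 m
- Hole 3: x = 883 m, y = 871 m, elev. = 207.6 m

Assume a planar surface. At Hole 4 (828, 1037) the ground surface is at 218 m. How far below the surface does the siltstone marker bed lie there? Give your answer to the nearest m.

25 m

Let the plane be z = a·x + b·y + c.
Hole 2−Hole 1: −64a + 813b = −70.9;  Hole 3−Hole 1: 586a + 805b = −74.2.
Solving gives a = −0.00616, b = −0.08769.
Then c = 281.8 − a·297 − b·66 = 289.42.
At (828, 1037): z_contact = −5.1 − 90.9 + 289.42 = 193.4 m.
Depth below ground = 218 − 193.4 = 25 m.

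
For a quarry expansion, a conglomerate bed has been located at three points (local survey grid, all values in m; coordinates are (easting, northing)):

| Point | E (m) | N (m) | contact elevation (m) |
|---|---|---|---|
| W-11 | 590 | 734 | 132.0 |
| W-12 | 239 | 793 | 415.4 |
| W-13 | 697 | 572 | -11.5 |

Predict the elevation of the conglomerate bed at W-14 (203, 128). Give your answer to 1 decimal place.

Two edge vectors: W-11→W-12 = (-351, 59, 283.4), W-11→W-13 = (107, -162, -143.5).
Normal n = (W-11→W-12) × (W-11→W-13) = (37444.3, -20044.7, 50549).
So ∂z/∂E = −n_x/n_z = −0.74075 and ∂z/∂N = −n_y/n_z = 0.39654.
Intercept c from W-11: 132 + 437.04 − 291.06 = 277.98.
At (203, 128): z = −150.4 + 50.8 + 277.98 = 178.4 m.

178.4 m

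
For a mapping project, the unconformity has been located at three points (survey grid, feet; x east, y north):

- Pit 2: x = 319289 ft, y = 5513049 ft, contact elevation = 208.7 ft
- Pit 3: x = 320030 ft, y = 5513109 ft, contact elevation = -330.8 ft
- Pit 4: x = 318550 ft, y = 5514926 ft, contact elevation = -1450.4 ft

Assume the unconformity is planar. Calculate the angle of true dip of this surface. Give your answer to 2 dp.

Let the plane be z = a·x + b·y + c.
Pit 3−Pit 2: 741a + 60b = −539.5;  Pit 4−Pit 2: −739a + 1877b = −1659.1.
Solving gives a = −0.63622, b = −1.13440.
Gradient magnitude |∇z| = √(a² + b²) = √(0.40477 + 1.28686) = 1.30063.
True dip = arctan(1.30063) = 52.44°, dipping toward NNE (azimuth ≈ 029°).

52.44°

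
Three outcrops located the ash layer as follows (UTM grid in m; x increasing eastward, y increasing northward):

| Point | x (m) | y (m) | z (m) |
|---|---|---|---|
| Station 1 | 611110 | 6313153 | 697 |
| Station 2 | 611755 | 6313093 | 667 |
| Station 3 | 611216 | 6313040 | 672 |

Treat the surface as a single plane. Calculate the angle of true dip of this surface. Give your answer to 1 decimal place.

11.1°

Let the plane be z = a·x + b·y + c.
Station 2−Station 1: 645a − 60b = −30;  Station 3−Station 1: 106a − 113b = −25.
Solving gives a = −0.02841, b = 0.19459.
Gradient magnitude |∇z| = √(a² + b²) = √(0.00081 + 0.03786) = 0.19665.
True dip = arctan(0.19665) = 11.1°, dipping toward S (azimuth ≈ 172°).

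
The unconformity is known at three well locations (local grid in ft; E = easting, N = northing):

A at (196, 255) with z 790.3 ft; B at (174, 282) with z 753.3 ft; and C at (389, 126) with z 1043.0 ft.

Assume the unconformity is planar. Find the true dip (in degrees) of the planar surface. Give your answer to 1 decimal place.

47.5°

Two edge vectors: A→B = (-22, 27, -37), A→C = (193, -129, 252.7).
Normal n = (A→B) × (A→C) = (2049.9, -1581.6, -2373).
So ∂z/∂E = −n_x/n_z = 0.86384 and ∂z/∂N = −n_y/n_z = −0.66650.
Gradient magnitude |∇z| = √(a² + b²) = √(0.74623 + 0.44422) = 1.09108.
True dip = arctan(1.09108) = 47.5°, dipping toward NW (azimuth ≈ 308°).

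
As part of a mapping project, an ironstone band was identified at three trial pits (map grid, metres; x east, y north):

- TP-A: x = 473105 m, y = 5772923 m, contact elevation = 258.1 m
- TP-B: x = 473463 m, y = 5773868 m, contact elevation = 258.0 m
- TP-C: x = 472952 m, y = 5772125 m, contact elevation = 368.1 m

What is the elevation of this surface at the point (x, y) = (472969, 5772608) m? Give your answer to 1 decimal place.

Let the plane be z = a·x + b·y + c.
TP-B−TP-A: 358a + 945b = −0.1;  TP-C−TP-A: −153a − 798b = 110.
Solving gives a = 0.736151213, b = −0.278986385.
Then c = 258.1 − a·473105 − b·5772923 = 1262548.20.
At (472969, 5772608): z = 348176.7 − 1610479.0 + 1262548.20 = 245.9 m.

245.9 m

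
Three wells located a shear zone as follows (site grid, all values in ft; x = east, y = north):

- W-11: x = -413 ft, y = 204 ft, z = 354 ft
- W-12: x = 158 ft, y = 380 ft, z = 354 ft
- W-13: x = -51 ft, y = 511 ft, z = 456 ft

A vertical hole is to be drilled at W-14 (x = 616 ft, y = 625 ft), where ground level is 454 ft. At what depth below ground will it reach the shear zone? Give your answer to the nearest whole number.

Let the plane be z = a·x + b·y + c.
W-12−W-11: 571a + 176b = 0;  W-13−W-11: 362a + 307b = 102.
Solving gives a = −0.16088, b = 0.52195.
Then c = 354 − a·-413 − b·204 = 181.08.
At (616, 625): z_contact = −99.1 + 326.2 + 181.08 = 408.2 ft.
Depth below ground = 454 − 408.2 = 46 ft.

46 ft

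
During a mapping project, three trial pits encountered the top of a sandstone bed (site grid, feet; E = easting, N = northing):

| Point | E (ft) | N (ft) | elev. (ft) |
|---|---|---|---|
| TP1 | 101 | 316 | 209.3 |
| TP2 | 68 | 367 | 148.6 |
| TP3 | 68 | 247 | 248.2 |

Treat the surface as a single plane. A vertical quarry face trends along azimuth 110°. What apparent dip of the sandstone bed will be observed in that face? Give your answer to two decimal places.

Let the plane be z = a·E + b·N + c.
TP2−TP1: −33a + 51b = −60.7;  TP3−TP1: −33a − 69b = 38.9.
Solving gives a = 0.55667, b = −0.83000.
Unit vector along 110° is (sin 110°, cos 110°) = (0.9397, -0.3420).
Slope in that direction = a·(0.9397) + b·(-0.3420) = 0.80697.
Apparent dip = arctan|0.80697| = 38.90° (true dip is 45.0°, so apparent ≤ true as expected).

38.90°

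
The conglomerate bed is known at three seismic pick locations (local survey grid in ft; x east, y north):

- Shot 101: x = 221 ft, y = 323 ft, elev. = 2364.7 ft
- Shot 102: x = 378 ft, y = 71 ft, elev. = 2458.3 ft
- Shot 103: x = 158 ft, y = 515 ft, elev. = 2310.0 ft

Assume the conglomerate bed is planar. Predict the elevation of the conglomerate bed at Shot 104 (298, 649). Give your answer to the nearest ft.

2326 ft

Let the plane be z = a·x + b·y + c.
Shot 102−Shot 101: 157a − 252b = 93.6;  Shot 103−Shot 101: −63a + 192b = −54.7.
Solving gives a = 0.29344, b = −0.18861.
Then c = 2364.7 − a·221 − b·323 = 2360.77.
At (298, 649): z = 87.4 − 122.4 + 2360.77 = 2325.8 ft.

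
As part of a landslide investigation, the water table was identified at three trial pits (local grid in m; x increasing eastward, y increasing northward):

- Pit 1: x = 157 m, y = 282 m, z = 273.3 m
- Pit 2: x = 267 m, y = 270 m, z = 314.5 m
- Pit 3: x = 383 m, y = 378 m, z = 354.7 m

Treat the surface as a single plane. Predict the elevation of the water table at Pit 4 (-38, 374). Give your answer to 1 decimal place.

198.4 m

Let the plane be z = a·x + b·y + c.
Pit 2−Pit 1: 110a − 12b = 41.2;  Pit 3−Pit 1: 226a + 96b = 81.4.
Solving gives a = 0.37161, b = −0.02691.
Then c = 273.3 − a·157 − b·282 = 222.55.
At (-38, 374): z = −14.1 − 10.1 + 222.55 = 198.4 m.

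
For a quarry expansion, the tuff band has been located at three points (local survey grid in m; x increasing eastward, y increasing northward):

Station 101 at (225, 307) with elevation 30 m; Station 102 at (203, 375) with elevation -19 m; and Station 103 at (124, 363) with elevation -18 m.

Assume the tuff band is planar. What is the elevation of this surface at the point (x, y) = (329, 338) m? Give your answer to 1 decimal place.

Two edge vectors: Station 101→Station 102 = (-22, 68, -49), Station 101→Station 103 = (-101, 56, -48).
Normal n = (Station 101→Station 102) × (Station 101→Station 103) = (-520, 3893, 5636).
So ∂z/∂x = −n_x/n_z = 0.09226 and ∂z/∂y = −n_y/n_z = −0.69074.
Intercept c from Station 101: 30 − 20.76 + 212.06 = 221.30.
At (329, 338): z = 30.4 − 233.5 + 221.30 = 18.2 m.

18.2 m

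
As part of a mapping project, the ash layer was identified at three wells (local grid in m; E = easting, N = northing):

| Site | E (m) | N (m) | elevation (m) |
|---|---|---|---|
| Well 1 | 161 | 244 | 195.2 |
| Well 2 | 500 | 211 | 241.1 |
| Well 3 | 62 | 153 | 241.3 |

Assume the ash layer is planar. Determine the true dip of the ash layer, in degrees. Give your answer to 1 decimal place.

Two edge vectors: Well 1→Well 2 = (339, -33, 45.9), Well 1→Well 3 = (-99, -91, 46.1).
Normal n = (Well 1→Well 2) × (Well 1→Well 3) = (2655.6, -20172, -34116).
So ∂z/∂E = −n_x/n_z = 0.07784 and ∂z/∂N = −n_y/n_z = −0.59128.
Gradient magnitude |∇z| = √(a² + b²) = √(0.00606 + 0.34961) = 0.59638.
True dip = arctan(0.59638) = 30.8°, dipping toward N (azimuth ≈ 353°).

30.8°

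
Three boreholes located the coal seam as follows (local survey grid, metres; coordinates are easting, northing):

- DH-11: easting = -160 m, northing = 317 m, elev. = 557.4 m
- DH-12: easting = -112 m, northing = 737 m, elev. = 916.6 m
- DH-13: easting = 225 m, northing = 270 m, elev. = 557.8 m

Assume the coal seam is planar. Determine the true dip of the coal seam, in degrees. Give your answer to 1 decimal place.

40.4°

Two edge vectors: DH-11→DH-12 = (48, 420, 359.2), DH-11→DH-13 = (385, -47, 0.4).
Normal n = (DH-11→DH-12) × (DH-11→DH-13) = (17050.4, 138272.8, -163956).
So ∂z/∂easting = −n_x/n_z = 0.10399 and ∂z/∂northing = −n_y/n_z = 0.84335.
Gradient magnitude |∇z| = √(a² + b²) = √(0.01081 + 0.71124) = 0.84974.
True dip = arctan(0.84974) = 40.4°, dipping toward S (azimuth ≈ 187°).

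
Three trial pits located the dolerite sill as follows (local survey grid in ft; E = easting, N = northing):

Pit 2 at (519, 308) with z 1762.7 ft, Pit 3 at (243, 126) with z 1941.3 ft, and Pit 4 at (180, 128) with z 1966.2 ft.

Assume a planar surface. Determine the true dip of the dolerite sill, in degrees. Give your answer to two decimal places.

28.64°

Let the plane be z = a·E + b·N + c.
Pit 3−Pit 2: −276a − 182b = 178.6;  Pit 4−Pit 2: −339a − 180b = 203.5.
Solving gives a = −0.40681, b = −0.36440.
Gradient magnitude |∇z| = √(a² + b²) = √(0.16549 + 0.13279) = 0.54615.
True dip = arctan(0.54615) = 28.64°, dipping toward NE (azimuth ≈ 048°).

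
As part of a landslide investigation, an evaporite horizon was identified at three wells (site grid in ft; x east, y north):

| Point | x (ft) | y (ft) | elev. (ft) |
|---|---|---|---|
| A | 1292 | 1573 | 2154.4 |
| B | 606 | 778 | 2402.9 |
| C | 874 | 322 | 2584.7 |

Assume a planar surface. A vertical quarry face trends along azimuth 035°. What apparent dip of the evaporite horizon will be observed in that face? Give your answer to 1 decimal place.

14.8°

Two edge vectors: A→B = (-686, -795, 248.5), A→C = (-418, -1251, 430.3).
Normal n = (A→B) × (A→C) = (-31215, 191312.8, 525876).
So ∂z/∂x = −n_x/n_z = 0.05936 and ∂z/∂y = −n_y/n_z = −0.36380.
Unit vector along 035° is (sin 35°, cos 35°) = (0.5736, 0.8192).
Slope in that direction = a·(0.5736) + b·(0.8192) = −0.26396.
Apparent dip = arctan|0.26396| = 14.8° (true dip is 20.2°, so apparent ≤ true as expected).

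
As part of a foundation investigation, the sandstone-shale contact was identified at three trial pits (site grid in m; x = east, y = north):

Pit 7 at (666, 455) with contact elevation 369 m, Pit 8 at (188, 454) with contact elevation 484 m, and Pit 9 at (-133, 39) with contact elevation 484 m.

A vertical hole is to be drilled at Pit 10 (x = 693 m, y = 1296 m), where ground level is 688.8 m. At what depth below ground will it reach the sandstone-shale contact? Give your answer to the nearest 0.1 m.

169.5 m

Two edge vectors: Pit 7→Pit 8 = (-478, -1, 115), Pit 7→Pit 9 = (-799, -416, 115).
Normal n = (Pit 7→Pit 8) × (Pit 7→Pit 9) = (47725, -36915, 198049).
So ∂z/∂x = −n_x/n_z = −0.240976 and ∂z/∂y = −n_y/n_z = 0.186393.
Intercept c from Pit 7: 369 + 160.49 − 84.81 = 444.68.
At (693, 1296): z_contact = −167.00 + 241.57 + 444.68 = 519.25 m.
Depth below ground = 688.8 − 519.25 = 169.5 m.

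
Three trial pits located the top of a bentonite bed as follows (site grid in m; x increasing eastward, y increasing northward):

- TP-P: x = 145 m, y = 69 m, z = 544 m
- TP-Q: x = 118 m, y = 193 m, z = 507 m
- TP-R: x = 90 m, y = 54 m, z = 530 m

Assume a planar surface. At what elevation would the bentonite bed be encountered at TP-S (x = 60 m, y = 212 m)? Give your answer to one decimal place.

484.3 m

Two edge vectors: TP-P→TP-Q = (-27, 124, -37), TP-P→TP-R = (-55, -15, -14).
Normal n = (TP-P→TP-Q) × (TP-P→TP-R) = (-2291, 1657, 7225).
So ∂z/∂x = −n_x/n_z = 0.31709 and ∂z/∂y = −n_y/n_z = −0.22934.
Intercept c from TP-P: 544 − 45.98 + 15.82 = 513.85.
At (60, 212): z = 19.0 − 48.6 + 513.85 = 484.3 m.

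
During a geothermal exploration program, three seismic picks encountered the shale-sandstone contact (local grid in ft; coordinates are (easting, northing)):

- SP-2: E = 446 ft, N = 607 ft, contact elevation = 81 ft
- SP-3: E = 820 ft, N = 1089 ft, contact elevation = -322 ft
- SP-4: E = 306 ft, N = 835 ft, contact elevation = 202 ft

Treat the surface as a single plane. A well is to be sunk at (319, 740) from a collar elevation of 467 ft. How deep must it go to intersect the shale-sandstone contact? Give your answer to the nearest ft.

271 ft

Let the plane be z = a·E + b·N + c.
SP-3−SP-2: 374a + 482b = −403;  SP-4−SP-2: −140a + 228b = 121.
Solving gives a = −0.98333, b = −0.07310.
Then c = 81 − a·446 − b·607 = 563.94.
At (319, 740): z_contact = −313.7 − 54.1 + 563.94 = 196.2 ft.
Depth below ground = 467 − 196.2 = 271 ft.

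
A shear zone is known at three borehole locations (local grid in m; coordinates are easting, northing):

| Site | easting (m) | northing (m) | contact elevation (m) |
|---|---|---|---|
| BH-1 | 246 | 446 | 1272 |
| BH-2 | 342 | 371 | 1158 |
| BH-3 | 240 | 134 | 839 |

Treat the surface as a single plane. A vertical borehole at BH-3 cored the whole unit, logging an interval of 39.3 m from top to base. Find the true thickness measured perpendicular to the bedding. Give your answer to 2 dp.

Two edge vectors: BH-1→BH-2 = (96, -75, -114), BH-1→BH-3 = (-6, -312, -433).
Normal n = (BH-1→BH-2) × (BH-1→BH-3) = (-3093, 42252, -30402).
So ∂z/∂easting = −n_x/n_z = −0.10174 and ∂z/∂northing = −n_y/n_z = 1.38978.
|∇z| = √(a²+b²) = 1.39350, so dip δ = arctan(1.39350) = 54.34°.
True thickness = vertical thickness × cos δ = 39.3 × cos 54.34° = 22.91 m.

22.91 m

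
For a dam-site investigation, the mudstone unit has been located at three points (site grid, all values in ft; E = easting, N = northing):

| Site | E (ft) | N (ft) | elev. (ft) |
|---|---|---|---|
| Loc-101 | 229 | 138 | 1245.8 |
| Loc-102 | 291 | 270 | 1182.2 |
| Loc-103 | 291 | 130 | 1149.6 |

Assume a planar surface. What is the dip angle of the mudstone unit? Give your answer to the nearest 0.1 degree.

Let the plane be z = a·E + b·N + c.
Loc-102−Loc-101: 62a + 132b = −63.6;  Loc-103−Loc-101: 62a − 8b = −96.2.
Solving gives a = −1.52157, b = 0.23286.
Gradient magnitude |∇z| = √(a² + b²) = √(2.31517 + 0.05422) = 1.53928.
True dip = arctan(1.53928) = 57.0°, dipping toward E (azimuth ≈ 099°).

57.0°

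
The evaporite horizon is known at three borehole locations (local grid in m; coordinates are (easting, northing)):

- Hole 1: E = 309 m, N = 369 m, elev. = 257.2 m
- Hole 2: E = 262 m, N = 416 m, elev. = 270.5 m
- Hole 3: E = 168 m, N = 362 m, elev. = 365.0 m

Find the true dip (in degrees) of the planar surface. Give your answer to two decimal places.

Two edge vectors: Hole 1→Hole 2 = (-47, 47, 13.3), Hole 1→Hole 3 = (-141, -7, 107.8).
Normal n = (Hole 1→Hole 2) × (Hole 1→Hole 3) = (5159.7, 3191.3, 6956).
So ∂z/∂E = −n_x/n_z = −0.74176 and ∂z/∂N = −n_y/n_z = −0.45878.
Gradient magnitude |∇z| = √(a² + b²) = √(0.55021 + 0.21048) = 0.87218.
True dip = arctan(0.87218) = 41.09°, dipping toward ENE (azimuth ≈ 058°).

41.09°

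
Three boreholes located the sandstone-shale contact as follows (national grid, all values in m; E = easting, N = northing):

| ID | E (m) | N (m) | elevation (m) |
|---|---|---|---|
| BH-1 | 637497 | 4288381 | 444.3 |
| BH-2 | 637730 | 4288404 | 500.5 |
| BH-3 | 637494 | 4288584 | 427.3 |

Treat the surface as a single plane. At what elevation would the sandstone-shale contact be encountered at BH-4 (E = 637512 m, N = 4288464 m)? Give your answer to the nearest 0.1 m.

Let the plane be z = a·E + b·N + c.
BH-2−BH-1: 233a + 23b = 56.2;  BH-3−BH-1: −3a + 203b = −17.
Solving gives a = 0.249104881, b = −0.080062489.
Then c = 444.3 − a·637497 − b·4288381 = 184979.14.
At (637512, 4288464): z = 158807.4 − 343345.1 + 184979.14 = 441.4 m.

441.4 m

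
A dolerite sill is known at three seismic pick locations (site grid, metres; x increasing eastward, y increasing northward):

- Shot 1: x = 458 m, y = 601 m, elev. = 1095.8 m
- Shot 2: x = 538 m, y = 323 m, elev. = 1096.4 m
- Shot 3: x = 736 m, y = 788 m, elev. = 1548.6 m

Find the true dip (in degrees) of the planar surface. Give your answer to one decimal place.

Let the plane be z = a·x + b·y + c.
Shot 2−Shot 1: 80a − 278b = 0.6;  Shot 3−Shot 1: 278a + 187b = 452.8.
Solving gives a = 1.36584, b = 0.39089.
Gradient magnitude |∇z| = √(a² + b²) = √(1.86552 + 0.15279) = 1.42067.
True dip = arctan(1.42067) = 54.9°, dipping toward WSW (azimuth ≈ 254°).

54.9°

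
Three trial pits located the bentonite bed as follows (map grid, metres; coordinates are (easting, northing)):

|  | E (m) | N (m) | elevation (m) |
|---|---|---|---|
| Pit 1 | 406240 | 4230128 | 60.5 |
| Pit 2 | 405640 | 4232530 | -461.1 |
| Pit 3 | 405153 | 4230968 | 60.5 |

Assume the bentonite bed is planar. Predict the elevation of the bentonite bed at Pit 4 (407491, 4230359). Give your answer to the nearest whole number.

-262 m

Let the plane be z = a·E + b·N + c.
Pit 2−Pit 1: −600a + 2402b = −521.6;  Pit 3−Pit 1: −1087a + 840b = 0.
Solving gives a = −0.20794941, b = −0.26909644.
Then c = 60.5 − a·406240 − b·4230128 = 1222850.25.
At (407491, 4230359): z = −84737.5 − 1138374.5 + 1222850.25 = -261.8 m.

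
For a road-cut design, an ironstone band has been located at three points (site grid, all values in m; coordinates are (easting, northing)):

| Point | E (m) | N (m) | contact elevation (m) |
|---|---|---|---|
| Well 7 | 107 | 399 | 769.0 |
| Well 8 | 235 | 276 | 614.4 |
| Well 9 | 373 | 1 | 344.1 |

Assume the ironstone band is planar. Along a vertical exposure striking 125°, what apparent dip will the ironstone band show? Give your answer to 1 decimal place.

39.8°

Let the plane be z = a·E + b·N + c.
Well 8−Well 7: 128a − 123b = −154.6;  Well 9−Well 7: 266a − 398b = −424.9.
Solving gives a = −0.50851, b = 0.72773.
Unit vector along 125° is (sin 125°, cos 125°) = (0.8192, -0.5736).
Slope in that direction = a·(0.8192) + b·(-0.5736) = −0.83396.
Apparent dip = arctan|0.83396| = 39.8° (true dip is 41.6°, so apparent ≤ true as expected).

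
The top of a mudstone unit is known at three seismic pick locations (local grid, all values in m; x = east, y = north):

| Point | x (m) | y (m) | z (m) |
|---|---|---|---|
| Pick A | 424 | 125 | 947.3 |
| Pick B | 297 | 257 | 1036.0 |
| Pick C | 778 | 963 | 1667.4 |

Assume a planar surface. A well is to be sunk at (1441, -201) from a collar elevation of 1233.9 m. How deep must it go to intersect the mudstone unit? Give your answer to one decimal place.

Let the plane be z = a·x + b·y + c.
Pick B−Pick A: −127a + 132b = 88.7;  Pick C−Pick A: 354a + 838b = 720.1.
Solving gives a = 0.135306, b = 0.802150.
Then c = 947.3 − a·424 − b·125 = 789.66.
At (1441, -201): z_contact = 194.98 − 161.23 + 789.66 = 823.40 m.
Depth below ground = 1233.9 − 823.40 = 410.5 m.

410.5 m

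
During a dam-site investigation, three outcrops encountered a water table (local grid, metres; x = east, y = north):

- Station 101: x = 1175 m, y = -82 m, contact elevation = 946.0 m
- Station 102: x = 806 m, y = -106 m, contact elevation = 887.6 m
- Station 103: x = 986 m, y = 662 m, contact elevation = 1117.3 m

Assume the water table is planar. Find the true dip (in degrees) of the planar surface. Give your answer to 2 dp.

Let the plane be z = a·x + b·y + c.
Station 102−Station 101: −369a − 24b = −58.4;  Station 103−Station 101: −189a + 744b = 171.3.
Solving gives a = 0.14096, b = 0.26605.
Gradient magnitude |∇z| = √(a² + b²) = √(0.01987 + 0.07078) = 0.30109.
True dip = arctan(0.30109) = 16.76°, dipping toward SSW (azimuth ≈ 208°).

16.76°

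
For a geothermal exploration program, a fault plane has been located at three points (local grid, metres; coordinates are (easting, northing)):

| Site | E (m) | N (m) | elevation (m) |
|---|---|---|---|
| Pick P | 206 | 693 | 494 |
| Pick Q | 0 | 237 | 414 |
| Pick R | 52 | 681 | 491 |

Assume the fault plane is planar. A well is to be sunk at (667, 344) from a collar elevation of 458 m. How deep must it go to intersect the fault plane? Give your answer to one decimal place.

Two edge vectors: Pick P→Pick Q = (-206, -456, -80), Pick P→Pick R = (-154, -12, -3).
Normal n = (Pick P→Pick Q) × (Pick P→Pick R) = (408, 11702, -67752).
So ∂z/∂E = −n_x/n_z = 0.00602 and ∂z/∂N = −n_y/n_z = 0.17272.
Intercept c from Pick P: 494 − 1.24 − 119.69 = 373.07.
At (667, 344): z_contact = 4.02 + 59.42 + 373.07 = 436.50 m.
Depth below ground = 458 − 436.50 = 21.5 m.

21.5 m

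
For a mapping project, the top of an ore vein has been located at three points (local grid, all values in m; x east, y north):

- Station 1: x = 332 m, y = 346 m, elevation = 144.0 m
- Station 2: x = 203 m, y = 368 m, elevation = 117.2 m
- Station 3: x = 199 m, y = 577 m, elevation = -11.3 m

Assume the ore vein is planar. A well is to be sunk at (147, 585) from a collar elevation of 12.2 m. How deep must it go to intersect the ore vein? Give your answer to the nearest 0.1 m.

33.8 m

Let the plane be z = a·x + b·y + c.
Station 2−Station 1: −129a + 22b = −26.8;  Station 3−Station 1: −133a + 231b = −155.3.
Solving gives a = 0.10323, b = −0.61286.
Then c = 144 − a·332 − b·346 = 321.77.
At (147, 585): z_contact = 15.18 − 358.52 + 321.77 = -21.57 m.
Depth below ground = 12.2 − (-21.57) = 33.8 m.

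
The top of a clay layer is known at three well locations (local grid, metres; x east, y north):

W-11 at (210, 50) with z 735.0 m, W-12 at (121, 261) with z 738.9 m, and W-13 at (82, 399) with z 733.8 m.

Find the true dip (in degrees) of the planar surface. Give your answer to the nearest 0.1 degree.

23.0°

Let the plane be z = a·x + b·y + c.
W-12−W-11: −89a + 211b = 3.9;  W-13−W-11: −128a + 349b = −1.2.
Solving gives a = −0.39830, b = −0.14952.
Gradient magnitude |∇z| = √(a² + b²) = √(0.15864 + 0.02236) = 0.42544.
True dip = arctan(0.42544) = 23.0°, dipping toward ENE (azimuth ≈ 069°).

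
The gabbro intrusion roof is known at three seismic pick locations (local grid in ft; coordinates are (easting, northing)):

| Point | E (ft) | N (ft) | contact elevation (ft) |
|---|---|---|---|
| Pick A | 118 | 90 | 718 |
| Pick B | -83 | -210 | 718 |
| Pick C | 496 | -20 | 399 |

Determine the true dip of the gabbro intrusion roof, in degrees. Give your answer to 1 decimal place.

40.4°

Two edge vectors: Pick A→Pick B = (-201, -300, 0), Pick A→Pick C = (378, -110, -319).
Normal n = (Pick A→Pick B) × (Pick A→Pick C) = (95700, -64119, 135510).
So ∂z/∂E = −n_x/n_z = −0.70622 and ∂z/∂N = −n_y/n_z = 0.47317.
Gradient magnitude |∇z| = √(a² + b²) = √(0.49875 + 0.22389) = 0.85008.
True dip = arctan(0.85008) = 40.4°, dipping toward SE (azimuth ≈ 124°).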